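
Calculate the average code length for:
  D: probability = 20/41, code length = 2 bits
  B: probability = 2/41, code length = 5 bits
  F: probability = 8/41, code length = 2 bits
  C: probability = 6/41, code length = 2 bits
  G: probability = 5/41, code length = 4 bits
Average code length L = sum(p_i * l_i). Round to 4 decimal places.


Weighted contributions p_i * l_i:
  D: (20/41) * 2 = 40/41
  B: (2/41) * 5 = 10/41
  F: (8/41) * 2 = 16/41
  C: (6/41) * 2 = 12/41
  G: (5/41) * 4 = 20/41
Sum = (40 + 10 + 16 + 12 + 20)/41 = 98/41

L = 98/41 = 2.3902 bits/symbol


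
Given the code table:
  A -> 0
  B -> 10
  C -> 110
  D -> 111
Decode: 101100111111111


Decoding:
10 -> B
110 -> C
0 -> A
111 -> D
111 -> D
111 -> D


Result: BCADDD


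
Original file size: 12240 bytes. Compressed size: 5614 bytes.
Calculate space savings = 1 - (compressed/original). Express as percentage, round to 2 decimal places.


ratio = compressed/original = 5614/12240 = 0.45866
savings = 1 - ratio = 1 - 0.45866 = 0.54134
as a percentage: 0.54134 * 100 = 54.13%

Space savings = 1 - 5614/12240 = 54.13%


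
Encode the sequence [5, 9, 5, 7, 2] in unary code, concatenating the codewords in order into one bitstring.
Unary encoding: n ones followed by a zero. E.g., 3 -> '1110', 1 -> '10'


Encode each number as n ones followed by a terminating 0:
  5 -> 111110 (6 bits)
  9 -> 1111111110 (10 bits)
  5 -> 111110 (6 bits)
  7 -> 11111110 (8 bits)
  2 -> 110 (3 bits)
Total length = 6 + 10 + 6 + 8 + 3 = 33 bits.

Unary([5, 9, 5, 7, 2]) = 111110111111111011111011111110110 (33 bits)


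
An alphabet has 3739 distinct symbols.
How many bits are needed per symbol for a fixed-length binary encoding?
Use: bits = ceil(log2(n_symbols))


log2(3739) = 11.8684
Bracket: 2^11 = 2048 < 3739 <= 2^12 = 4096
So ceil(log2(3739)) = 12

bits = ceil(log2(3739)) = ceil(11.8684) = 12 bits


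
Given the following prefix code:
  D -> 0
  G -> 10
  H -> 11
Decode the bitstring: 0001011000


Decoding step by step:
Bits 0 -> D
Bits 0 -> D
Bits 0 -> D
Bits 10 -> G
Bits 11 -> H
Bits 0 -> D
Bits 0 -> D
Bits 0 -> D


Decoded message: DDDGHDDD


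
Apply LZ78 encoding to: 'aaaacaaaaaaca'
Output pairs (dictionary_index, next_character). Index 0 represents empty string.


LZ78 encoding steps:
Dictionary: {0: ''}
Step 1: w='' (idx 0), next='a' -> output (0, 'a'), add 'a' as idx 1
Step 2: w='a' (idx 1), next='a' -> output (1, 'a'), add 'aa' as idx 2
Step 3: w='a' (idx 1), next='c' -> output (1, 'c'), add 'ac' as idx 3
Step 4: w='aa' (idx 2), next='a' -> output (2, 'a'), add 'aaa' as idx 4
Step 5: w='aaa' (idx 4), next='c' -> output (4, 'c'), add 'aaac' as idx 5
Step 6: w='a' (idx 1), end of input -> output (1, '')


Encoded: [(0, 'a'), (1, 'a'), (1, 'c'), (2, 'a'), (4, 'c'), (1, '')]


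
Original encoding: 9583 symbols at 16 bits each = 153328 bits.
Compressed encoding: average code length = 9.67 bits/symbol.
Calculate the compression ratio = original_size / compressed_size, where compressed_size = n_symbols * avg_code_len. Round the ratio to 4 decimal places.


original_size = n_symbols * orig_bits = 9583 * 16 = 153328 bits
compressed_size = n_symbols * avg_code_len = 9583 * 9.67 = 92667.61 bits
ratio = original_size / compressed_size = 153328 / 92667.61 = 1.6546

Compression ratio = 1.6546


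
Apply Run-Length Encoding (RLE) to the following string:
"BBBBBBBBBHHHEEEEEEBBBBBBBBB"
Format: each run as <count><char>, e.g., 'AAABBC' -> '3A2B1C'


Scanning runs left to right:
  i=0: run of 'B' x 9 -> '9B'
  i=9: run of 'H' x 3 -> '3H'
  i=12: run of 'E' x 6 -> '6E'
  i=18: run of 'B' x 9 -> '9B'

RLE = 9B3H6E9B


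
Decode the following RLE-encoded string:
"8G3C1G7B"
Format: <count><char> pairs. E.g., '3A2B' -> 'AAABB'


Expanding each <count><char> pair:
  8G -> 'GGGGGGGG'
  3C -> 'CCC'
  1G -> 'G'
  7B -> 'BBBBBBB'

Decoded = GGGGGGGGCCCGBBBBBBB


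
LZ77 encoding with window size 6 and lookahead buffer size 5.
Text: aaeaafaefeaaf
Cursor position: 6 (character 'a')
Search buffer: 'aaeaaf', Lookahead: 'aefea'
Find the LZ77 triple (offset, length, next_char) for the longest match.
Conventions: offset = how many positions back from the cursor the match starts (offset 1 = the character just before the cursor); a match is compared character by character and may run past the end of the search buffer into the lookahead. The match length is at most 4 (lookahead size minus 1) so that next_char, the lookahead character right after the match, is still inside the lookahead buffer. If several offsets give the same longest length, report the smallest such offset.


Try each offset into the search buffer:
  offset=1 (pos 5, char 'f'): match length 0
  offset=2 (pos 4, char 'a'): match length 1
  offset=3 (pos 3, char 'a'): match length 1
  offset=4 (pos 2, char 'e'): match length 0
  offset=5 (pos 1, char 'a'): match length 2
  offset=6 (pos 0, char 'a'): match length 1
Longest match has length 2 at offset 5.
next_char = character at position 6 + 2 = 8 -> 'f'

Best match: offset=5, length=2 (matching 'ae' starting at position 1)
LZ77 triple: (5, 2, 'f')


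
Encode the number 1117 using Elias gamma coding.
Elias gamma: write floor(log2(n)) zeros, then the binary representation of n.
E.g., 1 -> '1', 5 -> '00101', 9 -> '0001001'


num_bits = floor(log2(1117)) + 1 = 11
leading_zeros = num_bits - 1 = 10
binary(1117) = 10001011101

Elias gamma(1117) = '0000000000' + '10001011101' = 000000000010001011101 (21 bits)


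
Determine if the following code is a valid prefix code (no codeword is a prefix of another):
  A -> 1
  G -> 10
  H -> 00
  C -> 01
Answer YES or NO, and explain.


Checking each pair (does one codeword prefix another?):
  A='1' vs G='10': prefix -- VIOLATION

NO -- this is NOT a valid prefix code. A (1) is a prefix of G (10).


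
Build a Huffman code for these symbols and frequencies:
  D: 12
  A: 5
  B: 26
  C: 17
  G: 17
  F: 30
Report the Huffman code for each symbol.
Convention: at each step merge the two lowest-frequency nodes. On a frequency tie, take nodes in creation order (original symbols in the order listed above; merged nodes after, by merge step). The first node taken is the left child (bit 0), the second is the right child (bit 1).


Huffman tree construction:
Step 1: Merge A(5) + D(12) = 17
Step 2: Merge C(17) + G(17) = 34
Step 3: Merge (A+D)(17) + B(26) = 43
Step 4: Merge F(30) + (C+G)(34) = 64
Step 5: Merge ((A+D)+B)(43) + (F+(C+G))(64) = 107
Read each symbol's code off the tree from the root (left child = 0, right child = 1).

Codes:
  D: 001 (length 3)
  A: 000 (length 3)
  B: 01 (length 2)
  C: 110 (length 3)
  G: 111 (length 3)
  F: 10 (length 2)
Average code length: 265/107 = 2.4766 bits/symbol


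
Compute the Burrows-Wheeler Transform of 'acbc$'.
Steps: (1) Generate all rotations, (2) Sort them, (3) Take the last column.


Rotations (sorted):
  0: $acbc -> last char: c
  1: acbc$ -> last char: $
  2: bc$ac -> last char: c
  3: c$acb -> last char: b
  4: cbc$a -> last char: a


BWT = c$cba


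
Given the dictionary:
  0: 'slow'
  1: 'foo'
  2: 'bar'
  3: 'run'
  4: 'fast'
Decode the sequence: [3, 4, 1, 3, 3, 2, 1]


Look up each index in the dictionary:
  3 -> 'run'
  4 -> 'fast'
  1 -> 'foo'
  3 -> 'run'
  3 -> 'run'
  2 -> 'bar'
  1 -> 'foo'

Decoded: "run fast foo run run bar foo"


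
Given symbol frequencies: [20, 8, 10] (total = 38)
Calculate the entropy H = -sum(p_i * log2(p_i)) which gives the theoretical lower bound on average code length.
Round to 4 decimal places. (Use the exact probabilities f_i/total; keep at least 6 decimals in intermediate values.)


Per-symbol terms -p_i * log2(p_i) with p_i = f_i/38:
  p = 20/38 = 0.526316: log2(p) = -0.925999, -p*log2(p) = 0.487368
  p = 8/38 = 0.210526: log2(p) = -2.247928, -p*log2(p) = 0.473248
  p = 10/38 = 0.263158: log2(p) = -1.925999, -p*log2(p) = 0.506842
H = 0.487368 + 0.473248 + 0.506842 = 1.467458

H = 1.4675 bits/symbol


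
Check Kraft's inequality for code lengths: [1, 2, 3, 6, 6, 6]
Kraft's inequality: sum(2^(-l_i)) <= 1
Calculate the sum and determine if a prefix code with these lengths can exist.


Sum = 2^(-1) + 2^(-2) + 2^(-3) + 2^(-6) + 2^(-6) + 2^(-6)
    = 0.5 + 0.25 + 0.125 + 0.015625 + 0.015625 + 0.015625
    = 59/64 = 0.921875
Since 0.921875 <= 1, Kraft's inequality IS satisfied.
A prefix code with these lengths CAN exist.

Kraft sum = 0.921875. Satisfied.


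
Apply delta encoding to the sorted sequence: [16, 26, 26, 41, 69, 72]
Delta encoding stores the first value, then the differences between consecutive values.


First value: 16
Deltas:
  26 - 16 = 10
  26 - 26 = 0
  41 - 26 = 15
  69 - 41 = 28
  72 - 69 = 3


Delta encoded: [16, 10, 0, 15, 28, 3]


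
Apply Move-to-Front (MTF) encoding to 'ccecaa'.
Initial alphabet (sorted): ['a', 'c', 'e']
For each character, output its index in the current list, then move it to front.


MTF encoding:
'c': index 1 in ['a', 'c', 'e'] -> ['c', 'a', 'e']
'c': index 0 in ['c', 'a', 'e'] -> ['c', 'a', 'e']
'e': index 2 in ['c', 'a', 'e'] -> ['e', 'c', 'a']
'c': index 1 in ['e', 'c', 'a'] -> ['c', 'e', 'a']
'a': index 2 in ['c', 'e', 'a'] -> ['a', 'c', 'e']
'a': index 0 in ['a', 'c', 'e'] -> ['a', 'c', 'e']


Output: [1, 0, 2, 1, 2, 0]


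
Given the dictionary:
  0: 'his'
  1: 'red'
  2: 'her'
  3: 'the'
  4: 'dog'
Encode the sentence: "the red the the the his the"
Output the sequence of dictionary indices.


Look up each word in the dictionary:
  'the' -> 3
  'red' -> 1
  'the' -> 3
  'the' -> 3
  'the' -> 3
  'his' -> 0
  'the' -> 3

Encoded: [3, 1, 3, 3, 3, 0, 3]


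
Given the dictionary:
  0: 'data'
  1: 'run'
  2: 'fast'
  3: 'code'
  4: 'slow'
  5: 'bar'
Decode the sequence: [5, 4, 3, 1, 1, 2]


Look up each index in the dictionary:
  5 -> 'bar'
  4 -> 'slow'
  3 -> 'code'
  1 -> 'run'
  1 -> 'run'
  2 -> 'fast'

Decoded: "bar slow code run run fast"


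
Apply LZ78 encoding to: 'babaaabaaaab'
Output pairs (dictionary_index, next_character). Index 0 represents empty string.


LZ78 encoding steps:
Dictionary: {0: ''}
Step 1: w='' (idx 0), next='b' -> output (0, 'b'), add 'b' as idx 1
Step 2: w='' (idx 0), next='a' -> output (0, 'a'), add 'a' as idx 2
Step 3: w='b' (idx 1), next='a' -> output (1, 'a'), add 'ba' as idx 3
Step 4: w='a' (idx 2), next='a' -> output (2, 'a'), add 'aa' as idx 4
Step 5: w='ba' (idx 3), next='a' -> output (3, 'a'), add 'baa' as idx 5
Step 6: w='aa' (idx 4), next='b' -> output (4, 'b'), add 'aab' as idx 6


Encoded: [(0, 'b'), (0, 'a'), (1, 'a'), (2, 'a'), (3, 'a'), (4, 'b')]


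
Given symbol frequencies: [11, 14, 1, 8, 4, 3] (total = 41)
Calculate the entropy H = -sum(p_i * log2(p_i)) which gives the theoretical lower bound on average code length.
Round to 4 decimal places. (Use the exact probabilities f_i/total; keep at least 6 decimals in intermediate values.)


Per-symbol terms -p_i * log2(p_i) with p_i = f_i/41:
  p = 11/41 = 0.268293: log2(p) = -1.898120, -p*log2(p) = 0.509252
  p = 14/41 = 0.341463: log2(p) = -1.550197, -p*log2(p) = 0.529336
  p = 1/41 = 0.024390: log2(p) = -5.357552, -p*log2(p) = 0.130672
  p = 8/41 = 0.195122: log2(p) = -2.357552, -p*log2(p) = 0.460010
  p = 4/41 = 0.097561: log2(p) = -3.357552, -p*log2(p) = 0.327566
  p = 3/41 = 0.073171: log2(p) = -3.772590, -p*log2(p) = 0.276043
H = 0.509252 + 0.529336 + 0.130672 + 0.460010 + 0.327566 + 0.276043 = 2.232879

H = 2.2329 bits/symbol


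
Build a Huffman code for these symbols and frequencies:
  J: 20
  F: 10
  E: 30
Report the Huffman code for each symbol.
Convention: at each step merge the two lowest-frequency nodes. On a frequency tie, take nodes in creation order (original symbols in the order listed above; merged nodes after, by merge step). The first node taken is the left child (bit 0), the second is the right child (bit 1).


Huffman tree construction:
Step 1: Merge F(10) + J(20) = 30
Step 2: Merge E(30) + (F+J)(30) = 60
Read each symbol's code off the tree from the root (left child = 0, right child = 1).

Codes:
  J: 11 (length 2)
  F: 10 (length 2)
  E: 0 (length 1)
Average code length: 90/60 = 1.5000 bits/symbol


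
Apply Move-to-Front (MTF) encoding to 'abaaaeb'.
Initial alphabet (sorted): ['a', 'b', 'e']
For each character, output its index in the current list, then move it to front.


MTF encoding:
'a': index 0 in ['a', 'b', 'e'] -> ['a', 'b', 'e']
'b': index 1 in ['a', 'b', 'e'] -> ['b', 'a', 'e']
'a': index 1 in ['b', 'a', 'e'] -> ['a', 'b', 'e']
'a': index 0 in ['a', 'b', 'e'] -> ['a', 'b', 'e']
'a': index 0 in ['a', 'b', 'e'] -> ['a', 'b', 'e']
'e': index 2 in ['a', 'b', 'e'] -> ['e', 'a', 'b']
'b': index 2 in ['e', 'a', 'b'] -> ['b', 'e', 'a']


Output: [0, 1, 1, 0, 0, 2, 2]


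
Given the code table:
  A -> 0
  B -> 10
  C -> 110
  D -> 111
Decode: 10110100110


Decoding:
10 -> B
110 -> C
10 -> B
0 -> A
110 -> C


Result: BCBAC


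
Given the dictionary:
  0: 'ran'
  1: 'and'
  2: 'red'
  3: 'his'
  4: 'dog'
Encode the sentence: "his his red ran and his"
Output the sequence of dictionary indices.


Look up each word in the dictionary:
  'his' -> 3
  'his' -> 3
  'red' -> 2
  'ran' -> 0
  'and' -> 1
  'his' -> 3

Encoded: [3, 3, 2, 0, 1, 3]


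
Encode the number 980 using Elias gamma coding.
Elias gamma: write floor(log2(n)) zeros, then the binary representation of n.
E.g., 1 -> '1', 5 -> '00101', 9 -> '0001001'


num_bits = floor(log2(980)) + 1 = 10
leading_zeros = num_bits - 1 = 9
binary(980) = 1111010100

Elias gamma(980) = '000000000' + '1111010100' = 0000000001111010100 (19 bits)


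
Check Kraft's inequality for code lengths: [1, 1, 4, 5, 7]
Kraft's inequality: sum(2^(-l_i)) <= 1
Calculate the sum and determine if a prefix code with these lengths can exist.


Sum = 2^(-1) + 2^(-1) + 2^(-4) + 2^(-5) + 2^(-7)
    = 0.5 + 0.5 + 0.0625 + 0.03125 + 0.0078125
    = 141/128 = 1.1015625
Since 1.1015625 > 1, Kraft's inequality is NOT satisfied.
A prefix code with these lengths CANNOT exist.

Kraft sum = 1.1015625. Not satisfied.


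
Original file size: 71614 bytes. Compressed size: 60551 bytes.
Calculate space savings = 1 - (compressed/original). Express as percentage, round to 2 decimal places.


ratio = compressed/original = 60551/71614 = 0.845519
savings = 1 - ratio = 1 - 0.845519 = 0.154481
as a percentage: 0.154481 * 100 = 15.45%

Space savings = 1 - 60551/71614 = 15.45%


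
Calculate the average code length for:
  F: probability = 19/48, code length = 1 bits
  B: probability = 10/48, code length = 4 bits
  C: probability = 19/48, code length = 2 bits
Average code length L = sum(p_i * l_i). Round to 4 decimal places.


Weighted contributions p_i * l_i:
  F: (19/48) * 1 = 19/48
  B: (10/48) * 4 = 40/48
  C: (19/48) * 2 = 38/48
Sum = (19 + 40 + 38)/48 = 97/48

L = 97/48 = 2.0208 bits/symbol


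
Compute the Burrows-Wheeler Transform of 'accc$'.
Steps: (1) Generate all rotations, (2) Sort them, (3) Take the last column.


Rotations (sorted):
  0: $accc -> last char: c
  1: accc$ -> last char: $
  2: c$acc -> last char: c
  3: cc$ac -> last char: c
  4: ccc$a -> last char: a


BWT = c$cca


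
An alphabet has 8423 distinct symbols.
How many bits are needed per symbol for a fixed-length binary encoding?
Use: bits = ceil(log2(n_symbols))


log2(8423) = 13.0401
Bracket: 2^13 = 8192 < 8423 <= 2^14 = 16384
So ceil(log2(8423)) = 14

bits = ceil(log2(8423)) = ceil(13.0401) = 14 bits


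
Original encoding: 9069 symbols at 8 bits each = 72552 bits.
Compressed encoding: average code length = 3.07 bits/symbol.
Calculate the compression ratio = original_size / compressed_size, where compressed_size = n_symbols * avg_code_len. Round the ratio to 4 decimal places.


original_size = n_symbols * orig_bits = 9069 * 8 = 72552 bits
compressed_size = n_symbols * avg_code_len = 9069 * 3.07 = 27841.83 bits
ratio = original_size / compressed_size = 72552 / 27841.83 = 2.6059

Compression ratio = 2.6059


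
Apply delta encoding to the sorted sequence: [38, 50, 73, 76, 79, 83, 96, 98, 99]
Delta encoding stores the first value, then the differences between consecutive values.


First value: 38
Deltas:
  50 - 38 = 12
  73 - 50 = 23
  76 - 73 = 3
  79 - 76 = 3
  83 - 79 = 4
  96 - 83 = 13
  98 - 96 = 2
  99 - 98 = 1


Delta encoded: [38, 12, 23, 3, 3, 4, 13, 2, 1]


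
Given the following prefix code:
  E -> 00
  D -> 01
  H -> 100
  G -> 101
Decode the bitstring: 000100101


Decoding step by step:
Bits 00 -> E
Bits 01 -> D
Bits 00 -> E
Bits 101 -> G


Decoded message: EDEG


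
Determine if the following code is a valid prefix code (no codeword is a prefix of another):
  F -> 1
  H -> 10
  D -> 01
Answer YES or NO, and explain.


Checking each pair (does one codeword prefix another?):
  F='1' vs H='10': prefix -- VIOLATION

NO -- this is NOT a valid prefix code. F (1) is a prefix of H (10).


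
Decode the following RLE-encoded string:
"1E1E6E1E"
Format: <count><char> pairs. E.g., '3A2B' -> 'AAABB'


Expanding each <count><char> pair:
  1E -> 'E'
  1E -> 'E'
  6E -> 'EEEEEE'
  1E -> 'E'

Decoded = EEEEEEEEE


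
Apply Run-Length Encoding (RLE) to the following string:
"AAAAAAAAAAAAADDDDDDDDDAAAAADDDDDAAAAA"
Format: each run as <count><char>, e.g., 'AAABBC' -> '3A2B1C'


Scanning runs left to right:
  i=0: run of 'A' x 13 -> '13A'
  i=13: run of 'D' x 9 -> '9D'
  i=22: run of 'A' x 5 -> '5A'
  i=27: run of 'D' x 5 -> '5D'
  i=32: run of 'A' x 5 -> '5A'

RLE = 13A9D5A5D5A


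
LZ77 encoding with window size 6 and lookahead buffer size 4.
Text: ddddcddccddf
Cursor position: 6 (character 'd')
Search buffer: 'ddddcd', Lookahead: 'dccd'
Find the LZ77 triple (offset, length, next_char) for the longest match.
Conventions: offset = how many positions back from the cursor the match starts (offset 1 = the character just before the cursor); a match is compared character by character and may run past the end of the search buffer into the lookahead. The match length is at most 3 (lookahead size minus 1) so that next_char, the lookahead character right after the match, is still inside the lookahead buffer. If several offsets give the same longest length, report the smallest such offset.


Try each offset into the search buffer:
  offset=1 (pos 5, char 'd'): match length 1
  offset=2 (pos 4, char 'c'): match length 0
  offset=3 (pos 3, char 'd'): match length 2
  offset=4 (pos 2, char 'd'): match length 1
  offset=5 (pos 1, char 'd'): match length 1
  offset=6 (pos 0, char 'd'): match length 1
Longest match has length 2 at offset 3.
next_char = character at position 6 + 2 = 8 -> 'c'

Best match: offset=3, length=2 (matching 'dc' starting at position 3)
LZ77 triple: (3, 2, 'c')


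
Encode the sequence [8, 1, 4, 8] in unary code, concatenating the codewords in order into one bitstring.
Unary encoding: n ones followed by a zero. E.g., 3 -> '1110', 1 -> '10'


Encode each number as n ones followed by a terminating 0:
  8 -> 111111110 (9 bits)
  1 -> 10 (2 bits)
  4 -> 11110 (5 bits)
  8 -> 111111110 (9 bits)
Total length = 9 + 2 + 5 + 9 = 25 bits.

Unary([8, 1, 4, 8]) = 1111111101011110111111110 (25 bits)


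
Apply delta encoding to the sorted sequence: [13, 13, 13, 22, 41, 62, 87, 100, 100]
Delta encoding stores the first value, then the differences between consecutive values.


First value: 13
Deltas:
  13 - 13 = 0
  13 - 13 = 0
  22 - 13 = 9
  41 - 22 = 19
  62 - 41 = 21
  87 - 62 = 25
  100 - 87 = 13
  100 - 100 = 0


Delta encoded: [13, 0, 0, 9, 19, 21, 25, 13, 0]


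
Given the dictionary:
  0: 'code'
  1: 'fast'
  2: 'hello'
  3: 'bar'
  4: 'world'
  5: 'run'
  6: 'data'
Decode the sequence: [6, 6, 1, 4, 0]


Look up each index in the dictionary:
  6 -> 'data'
  6 -> 'data'
  1 -> 'fast'
  4 -> 'world'
  0 -> 'code'

Decoded: "data data fast world code"


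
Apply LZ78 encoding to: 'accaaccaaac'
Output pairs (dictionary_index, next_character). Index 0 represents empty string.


LZ78 encoding steps:
Dictionary: {0: ''}
Step 1: w='' (idx 0), next='a' -> output (0, 'a'), add 'a' as idx 1
Step 2: w='' (idx 0), next='c' -> output (0, 'c'), add 'c' as idx 2
Step 3: w='c' (idx 2), next='a' -> output (2, 'a'), add 'ca' as idx 3
Step 4: w='a' (idx 1), next='c' -> output (1, 'c'), add 'ac' as idx 4
Step 5: w='ca' (idx 3), next='a' -> output (3, 'a'), add 'caa' as idx 5
Step 6: w='ac' (idx 4), end of input -> output (4, '')


Encoded: [(0, 'a'), (0, 'c'), (2, 'a'), (1, 'c'), (3, 'a'), (4, '')]


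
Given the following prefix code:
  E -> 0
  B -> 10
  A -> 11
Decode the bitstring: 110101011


Decoding step by step:
Bits 11 -> A
Bits 0 -> E
Bits 10 -> B
Bits 10 -> B
Bits 11 -> A


Decoded message: AEBBA


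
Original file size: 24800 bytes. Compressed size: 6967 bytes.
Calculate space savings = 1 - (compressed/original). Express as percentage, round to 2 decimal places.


ratio = compressed/original = 6967/24800 = 0.280927
savings = 1 - ratio = 1 - 0.280927 = 0.719073
as a percentage: 0.719073 * 100 = 71.91%

Space savings = 1 - 6967/24800 = 71.91%


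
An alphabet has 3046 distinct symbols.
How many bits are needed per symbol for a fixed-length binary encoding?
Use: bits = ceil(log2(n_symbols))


log2(3046) = 11.5727
Bracket: 2^11 = 2048 < 3046 <= 2^12 = 4096
So ceil(log2(3046)) = 12

bits = ceil(log2(3046)) = ceil(11.5727) = 12 bits


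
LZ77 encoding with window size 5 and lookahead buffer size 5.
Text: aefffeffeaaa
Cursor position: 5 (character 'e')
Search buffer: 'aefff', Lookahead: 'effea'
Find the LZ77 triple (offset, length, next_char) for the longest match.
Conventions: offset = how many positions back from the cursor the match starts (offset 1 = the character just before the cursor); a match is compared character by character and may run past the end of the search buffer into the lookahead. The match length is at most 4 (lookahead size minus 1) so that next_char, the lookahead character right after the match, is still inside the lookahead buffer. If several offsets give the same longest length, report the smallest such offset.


Try each offset into the search buffer:
  offset=1 (pos 4, char 'f'): match length 0
  offset=2 (pos 3, char 'f'): match length 0
  offset=3 (pos 2, char 'f'): match length 0
  offset=4 (pos 1, char 'e'): match length 3
  offset=5 (pos 0, char 'a'): match length 0
Longest match has length 3 at offset 4.
next_char = character at position 5 + 3 = 8 -> 'e'

Best match: offset=4, length=3 (matching 'eff' starting at position 1)
LZ77 triple: (4, 3, 'e')


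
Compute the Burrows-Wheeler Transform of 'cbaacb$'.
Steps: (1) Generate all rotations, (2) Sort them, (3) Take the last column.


Rotations (sorted):
  0: $cbaacb -> last char: b
  1: aacb$cb -> last char: b
  2: acb$cba -> last char: a
  3: b$cbaac -> last char: c
  4: baacb$c -> last char: c
  5: cb$cbaa -> last char: a
  6: cbaacb$ -> last char: $


BWT = bbacca$


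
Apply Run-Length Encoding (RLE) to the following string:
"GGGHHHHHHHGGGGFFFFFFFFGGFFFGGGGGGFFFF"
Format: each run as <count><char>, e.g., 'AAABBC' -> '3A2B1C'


Scanning runs left to right:
  i=0: run of 'G' x 3 -> '3G'
  i=3: run of 'H' x 7 -> '7H'
  i=10: run of 'G' x 4 -> '4G'
  i=14: run of 'F' x 8 -> '8F'
  i=22: run of 'G' x 2 -> '2G'
  i=24: run of 'F' x 3 -> '3F'
  i=27: run of 'G' x 6 -> '6G'
  i=33: run of 'F' x 4 -> '4F'

RLE = 3G7H4G8F2G3F6G4F


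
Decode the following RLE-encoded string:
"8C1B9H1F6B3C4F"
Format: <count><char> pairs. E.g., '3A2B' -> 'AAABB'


Expanding each <count><char> pair:
  8C -> 'CCCCCCCC'
  1B -> 'B'
  9H -> 'HHHHHHHHH'
  1F -> 'F'
  6B -> 'BBBBBB'
  3C -> 'CCC'
  4F -> 'FFFF'

Decoded = CCCCCCCCBHHHHHHHHHFBBBBBBCCCFFFF


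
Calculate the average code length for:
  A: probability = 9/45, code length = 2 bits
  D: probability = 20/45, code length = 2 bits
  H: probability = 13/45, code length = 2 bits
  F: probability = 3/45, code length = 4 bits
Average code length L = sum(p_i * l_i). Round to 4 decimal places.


Weighted contributions p_i * l_i:
  A: (9/45) * 2 = 18/45
  D: (20/45) * 2 = 40/45
  H: (13/45) * 2 = 26/45
  F: (3/45) * 4 = 12/45
Sum = (18 + 40 + 26 + 12)/45 = 96/45

L = 96/45 = 2.1333 bits/symbol


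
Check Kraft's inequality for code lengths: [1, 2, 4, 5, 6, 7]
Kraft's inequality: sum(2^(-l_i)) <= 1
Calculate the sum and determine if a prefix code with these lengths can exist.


Sum = 2^(-1) + 2^(-2) + 2^(-4) + 2^(-5) + 2^(-6) + 2^(-7)
    = 0.5 + 0.25 + 0.0625 + 0.03125 + 0.015625 + 0.0078125
    = 111/128 = 0.8671875
Since 0.8671875 <= 1, Kraft's inequality IS satisfied.
A prefix code with these lengths CAN exist.

Kraft sum = 0.8671875. Satisfied.


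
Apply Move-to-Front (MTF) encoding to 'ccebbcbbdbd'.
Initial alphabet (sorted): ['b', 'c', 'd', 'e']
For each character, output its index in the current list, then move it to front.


MTF encoding:
'c': index 1 in ['b', 'c', 'd', 'e'] -> ['c', 'b', 'd', 'e']
'c': index 0 in ['c', 'b', 'd', 'e'] -> ['c', 'b', 'd', 'e']
'e': index 3 in ['c', 'b', 'd', 'e'] -> ['e', 'c', 'b', 'd']
'b': index 2 in ['e', 'c', 'b', 'd'] -> ['b', 'e', 'c', 'd']
'b': index 0 in ['b', 'e', 'c', 'd'] -> ['b', 'e', 'c', 'd']
'c': index 2 in ['b', 'e', 'c', 'd'] -> ['c', 'b', 'e', 'd']
'b': index 1 in ['c', 'b', 'e', 'd'] -> ['b', 'c', 'e', 'd']
'b': index 0 in ['b', 'c', 'e', 'd'] -> ['b', 'c', 'e', 'd']
'd': index 3 in ['b', 'c', 'e', 'd'] -> ['d', 'b', 'c', 'e']
'b': index 1 in ['d', 'b', 'c', 'e'] -> ['b', 'd', 'c', 'e']
'd': index 1 in ['b', 'd', 'c', 'e'] -> ['d', 'b', 'c', 'e']


Output: [1, 0, 3, 2, 0, 2, 1, 0, 3, 1, 1]


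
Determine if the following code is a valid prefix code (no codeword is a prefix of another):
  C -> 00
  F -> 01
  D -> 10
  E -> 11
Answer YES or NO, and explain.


Checking each pair (does one codeword prefix another?):
  C='00' vs F='01': no prefix
  C='00' vs D='10': no prefix
  C='00' vs E='11': no prefix
  F='01' vs C='00': no prefix
  F='01' vs D='10': no prefix
  F='01' vs E='11': no prefix
  D='10' vs C='00': no prefix
  D='10' vs F='01': no prefix
  D='10' vs E='11': no prefix
  E='11' vs C='00': no prefix
  E='11' vs F='01': no prefix
  E='11' vs D='10': no prefix
No violation found over all pairs.

YES -- this is a valid prefix code. No codeword is a prefix of any other codeword.


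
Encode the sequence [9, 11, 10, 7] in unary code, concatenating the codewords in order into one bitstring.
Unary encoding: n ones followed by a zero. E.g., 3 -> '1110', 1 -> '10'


Encode each number as n ones followed by a terminating 0:
  9 -> 1111111110 (10 bits)
  11 -> 111111111110 (12 bits)
  10 -> 11111111110 (11 bits)
  7 -> 11111110 (8 bits)
Total length = 10 + 12 + 11 + 8 = 41 bits.

Unary([9, 11, 10, 7]) = 11111111101111111111101111111111011111110 (41 bits)


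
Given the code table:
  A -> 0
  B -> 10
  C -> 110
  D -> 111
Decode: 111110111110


Decoding:
111 -> D
110 -> C
111 -> D
110 -> C


Result: DCDC


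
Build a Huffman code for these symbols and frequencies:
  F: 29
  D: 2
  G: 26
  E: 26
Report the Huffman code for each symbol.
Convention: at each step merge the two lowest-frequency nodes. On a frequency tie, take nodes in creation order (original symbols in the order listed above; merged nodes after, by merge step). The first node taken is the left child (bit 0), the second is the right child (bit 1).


Huffman tree construction:
Step 1: Merge D(2) + G(26) = 28
Step 2: Merge E(26) + (D+G)(28) = 54
Step 3: Merge F(29) + (E+(D+G))(54) = 83
Read each symbol's code off the tree from the root (left child = 0, right child = 1).

Codes:
  F: 0 (length 1)
  D: 110 (length 3)
  G: 111 (length 3)
  E: 10 (length 2)
Average code length: 165/83 = 1.9880 bits/symbol


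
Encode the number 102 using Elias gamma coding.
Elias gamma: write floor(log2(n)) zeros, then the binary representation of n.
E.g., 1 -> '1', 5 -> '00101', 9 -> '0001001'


num_bits = floor(log2(102)) + 1 = 7
leading_zeros = num_bits - 1 = 6
binary(102) = 1100110

Elias gamma(102) = '000000' + '1100110' = 0000001100110 (13 bits)


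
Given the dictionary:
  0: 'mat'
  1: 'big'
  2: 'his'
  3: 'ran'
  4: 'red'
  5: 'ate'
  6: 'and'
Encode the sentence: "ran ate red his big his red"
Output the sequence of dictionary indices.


Look up each word in the dictionary:
  'ran' -> 3
  'ate' -> 5
  'red' -> 4
  'his' -> 2
  'big' -> 1
  'his' -> 2
  'red' -> 4

Encoded: [3, 5, 4, 2, 1, 2, 4]


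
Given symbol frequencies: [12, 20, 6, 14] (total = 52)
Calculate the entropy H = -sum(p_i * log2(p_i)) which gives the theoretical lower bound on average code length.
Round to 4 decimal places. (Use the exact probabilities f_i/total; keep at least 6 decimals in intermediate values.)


Per-symbol terms -p_i * log2(p_i) with p_i = f_i/52:
  p = 12/52 = 0.230769: log2(p) = -2.115477, -p*log2(p) = 0.488187
  p = 20/52 = 0.384615: log2(p) = -1.378512, -p*log2(p) = 0.530197
  p = 6/52 = 0.115385: log2(p) = -3.115477, -p*log2(p) = 0.359478
  p = 14/52 = 0.269231: log2(p) = -1.893085, -p*log2(p) = 0.509677
H = 0.488187 + 0.530197 + 0.359478 + 0.509677 = 1.887539

H = 1.8875 bits/symbol


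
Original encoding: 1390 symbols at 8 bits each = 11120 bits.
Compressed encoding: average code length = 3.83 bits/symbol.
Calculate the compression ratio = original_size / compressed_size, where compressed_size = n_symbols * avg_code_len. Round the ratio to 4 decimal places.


original_size = n_symbols * orig_bits = 1390 * 8 = 11120 bits
compressed_size = n_symbols * avg_code_len = 1390 * 3.83 = 5323.7 bits
ratio = original_size / compressed_size = 11120 / 5323.7 = 2.0888

Compression ratio = 2.0888


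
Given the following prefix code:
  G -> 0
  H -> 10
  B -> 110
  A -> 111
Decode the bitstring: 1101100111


Decoding step by step:
Bits 110 -> B
Bits 110 -> B
Bits 0 -> G
Bits 111 -> A


Decoded message: BBGA


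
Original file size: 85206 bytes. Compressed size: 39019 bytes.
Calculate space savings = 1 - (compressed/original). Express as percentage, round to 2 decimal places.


ratio = compressed/original = 39019/85206 = 0.457937
savings = 1 - ratio = 1 - 0.457937 = 0.542063
as a percentage: 0.542063 * 100 = 54.21%

Space savings = 1 - 39019/85206 = 54.21%


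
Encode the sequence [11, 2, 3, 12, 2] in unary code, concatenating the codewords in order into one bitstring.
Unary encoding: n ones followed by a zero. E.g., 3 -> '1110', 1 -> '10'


Encode each number as n ones followed by a terminating 0:
  11 -> 111111111110 (12 bits)
  2 -> 110 (3 bits)
  3 -> 1110 (4 bits)
  12 -> 1111111111110 (13 bits)
  2 -> 110 (3 bits)
Total length = 12 + 3 + 4 + 13 + 3 = 35 bits.

Unary([11, 2, 3, 12, 2]) = 11111111111011011101111111111110110 (35 bits)


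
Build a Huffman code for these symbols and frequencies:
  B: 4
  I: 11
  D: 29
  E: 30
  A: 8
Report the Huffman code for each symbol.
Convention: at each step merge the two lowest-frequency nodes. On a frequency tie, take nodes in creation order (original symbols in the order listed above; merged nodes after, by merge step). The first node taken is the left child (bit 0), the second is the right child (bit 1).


Huffman tree construction:
Step 1: Merge B(4) + A(8) = 12
Step 2: Merge I(11) + (B+A)(12) = 23
Step 3: Merge (I+(B+A))(23) + D(29) = 52
Step 4: Merge E(30) + ((I+(B+A))+D)(52) = 82
Read each symbol's code off the tree from the root (left child = 0, right child = 1).

Codes:
  B: 1010 (length 4)
  I: 100 (length 3)
  D: 11 (length 2)
  E: 0 (length 1)
  A: 1011 (length 4)
Average code length: 169/82 = 2.0610 bits/symbol


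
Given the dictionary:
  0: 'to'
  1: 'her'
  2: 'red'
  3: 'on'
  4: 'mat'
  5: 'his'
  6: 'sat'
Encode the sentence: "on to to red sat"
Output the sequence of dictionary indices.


Look up each word in the dictionary:
  'on' -> 3
  'to' -> 0
  'to' -> 0
  'red' -> 2
  'sat' -> 6

Encoded: [3, 0, 0, 2, 6]


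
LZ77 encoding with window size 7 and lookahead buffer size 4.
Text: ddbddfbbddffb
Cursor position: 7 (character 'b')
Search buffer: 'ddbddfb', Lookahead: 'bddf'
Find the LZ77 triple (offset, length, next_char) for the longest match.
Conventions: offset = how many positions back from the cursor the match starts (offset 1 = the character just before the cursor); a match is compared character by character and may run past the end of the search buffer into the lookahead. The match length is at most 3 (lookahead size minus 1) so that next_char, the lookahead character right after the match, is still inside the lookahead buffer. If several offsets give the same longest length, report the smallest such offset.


Try each offset into the search buffer:
  offset=1 (pos 6, char 'b'): match length 1
  offset=2 (pos 5, char 'f'): match length 0
  offset=3 (pos 4, char 'd'): match length 0
  offset=4 (pos 3, char 'd'): match length 0
  offset=5 (pos 2, char 'b'): match length 3
  offset=6 (pos 1, char 'd'): match length 0
  offset=7 (pos 0, char 'd'): match length 0
Longest match has length 3 at offset 5.
next_char = character at position 7 + 3 = 10 -> 'f'

Best match: offset=5, length=3 (matching 'bdd' starting at position 2)
LZ77 triple: (5, 3, 'f')


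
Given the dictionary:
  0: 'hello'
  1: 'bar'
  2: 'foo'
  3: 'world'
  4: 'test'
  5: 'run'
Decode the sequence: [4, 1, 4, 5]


Look up each index in the dictionary:
  4 -> 'test'
  1 -> 'bar'
  4 -> 'test'
  5 -> 'run'

Decoded: "test bar test run"


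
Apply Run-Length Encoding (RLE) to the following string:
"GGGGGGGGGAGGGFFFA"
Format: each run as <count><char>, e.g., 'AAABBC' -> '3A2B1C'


Scanning runs left to right:
  i=0: run of 'G' x 9 -> '9G'
  i=9: run of 'A' x 1 -> '1A'
  i=10: run of 'G' x 3 -> '3G'
  i=13: run of 'F' x 3 -> '3F'
  i=16: run of 'A' x 1 -> '1A'

RLE = 9G1A3G3F1A


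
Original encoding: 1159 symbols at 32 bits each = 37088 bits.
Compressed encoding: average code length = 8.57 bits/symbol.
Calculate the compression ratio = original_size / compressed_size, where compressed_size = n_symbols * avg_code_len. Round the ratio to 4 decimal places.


original_size = n_symbols * orig_bits = 1159 * 32 = 37088 bits
compressed_size = n_symbols * avg_code_len = 1159 * 8.57 = 9932.63 bits
ratio = original_size / compressed_size = 37088 / 9932.63 = 3.734

Compression ratio = 3.734


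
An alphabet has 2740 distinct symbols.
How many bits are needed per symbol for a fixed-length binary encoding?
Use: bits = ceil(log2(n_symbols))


log2(2740) = 11.42
Bracket: 2^11 = 2048 < 2740 <= 2^12 = 4096
So ceil(log2(2740)) = 12

bits = ceil(log2(2740)) = ceil(11.42) = 12 bits


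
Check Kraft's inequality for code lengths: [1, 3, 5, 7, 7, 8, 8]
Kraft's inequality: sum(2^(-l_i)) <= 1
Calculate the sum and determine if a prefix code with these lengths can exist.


Sum = 2^(-1) + 2^(-3) + 2^(-5) + 2^(-7) + 2^(-7) + 2^(-8) + 2^(-8)
    = 0.5 + 0.125 + 0.03125 + 0.0078125 + 0.0078125 + 0.00390625 + 0.00390625
    = 174/256 = 0.6796875
Since 0.6796875 <= 1, Kraft's inequality IS satisfied.
A prefix code with these lengths CAN exist.

Kraft sum = 0.6796875. Satisfied.


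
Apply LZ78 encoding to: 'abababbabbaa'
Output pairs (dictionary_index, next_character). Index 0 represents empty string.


LZ78 encoding steps:
Dictionary: {0: ''}
Step 1: w='' (idx 0), next='a' -> output (0, 'a'), add 'a' as idx 1
Step 2: w='' (idx 0), next='b' -> output (0, 'b'), add 'b' as idx 2
Step 3: w='a' (idx 1), next='b' -> output (1, 'b'), add 'ab' as idx 3
Step 4: w='ab' (idx 3), next='b' -> output (3, 'b'), add 'abb' as idx 4
Step 5: w='abb' (idx 4), next='a' -> output (4, 'a'), add 'abba' as idx 5
Step 6: w='a' (idx 1), end of input -> output (1, '')


Encoded: [(0, 'a'), (0, 'b'), (1, 'b'), (3, 'b'), (4, 'a'), (1, '')]


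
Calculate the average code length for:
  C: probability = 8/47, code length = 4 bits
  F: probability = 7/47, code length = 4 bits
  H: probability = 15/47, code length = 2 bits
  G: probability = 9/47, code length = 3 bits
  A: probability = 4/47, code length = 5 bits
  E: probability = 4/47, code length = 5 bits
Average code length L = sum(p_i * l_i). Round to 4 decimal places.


Weighted contributions p_i * l_i:
  C: (8/47) * 4 = 32/47
  F: (7/47) * 4 = 28/47
  H: (15/47) * 2 = 30/47
  G: (9/47) * 3 = 27/47
  A: (4/47) * 5 = 20/47
  E: (4/47) * 5 = 20/47
Sum = (32 + 28 + 30 + 27 + 20 + 20)/47 = 157/47

L = 157/47 = 3.3404 bits/symbol


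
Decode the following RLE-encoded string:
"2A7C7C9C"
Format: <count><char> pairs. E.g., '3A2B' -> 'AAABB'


Expanding each <count><char> pair:
  2A -> 'AA'
  7C -> 'CCCCCCC'
  7C -> 'CCCCCCC'
  9C -> 'CCCCCCCCC'

Decoded = AACCCCCCCCCCCCCCCCCCCCCCC


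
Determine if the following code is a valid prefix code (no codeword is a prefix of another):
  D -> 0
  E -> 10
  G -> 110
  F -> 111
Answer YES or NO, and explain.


Checking each pair (does one codeword prefix another?):
  D='0' vs E='10': no prefix
  D='0' vs G='110': no prefix
  D='0' vs F='111': no prefix
  E='10' vs D='0': no prefix
  E='10' vs G='110': no prefix
  E='10' vs F='111': no prefix
  G='110' vs D='0': no prefix
  G='110' vs E='10': no prefix
  G='110' vs F='111': no prefix
  F='111' vs D='0': no prefix
  F='111' vs E='10': no prefix
  F='111' vs G='110': no prefix
No violation found over all pairs.

YES -- this is a valid prefix code. No codeword is a prefix of any other codeword.


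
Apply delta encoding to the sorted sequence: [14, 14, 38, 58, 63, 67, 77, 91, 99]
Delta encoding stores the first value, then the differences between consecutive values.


First value: 14
Deltas:
  14 - 14 = 0
  38 - 14 = 24
  58 - 38 = 20
  63 - 58 = 5
  67 - 63 = 4
  77 - 67 = 10
  91 - 77 = 14
  99 - 91 = 8


Delta encoded: [14, 0, 24, 20, 5, 4, 10, 14, 8]


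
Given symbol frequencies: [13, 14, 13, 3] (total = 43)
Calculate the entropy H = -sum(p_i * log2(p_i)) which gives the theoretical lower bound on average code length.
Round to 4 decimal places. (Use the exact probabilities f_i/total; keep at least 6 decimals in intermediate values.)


Per-symbol terms -p_i * log2(p_i) with p_i = f_i/43:
  p = 13/43 = 0.302326: log2(p) = -1.725825, -p*log2(p) = 0.521761
  p = 14/43 = 0.325581: log2(p) = -1.618910, -p*log2(p) = 0.527087
  p = 13/43 = 0.302326: log2(p) = -1.725825, -p*log2(p) = 0.521761
  p = 3/43 = 0.069767: log2(p) = -3.841302, -p*log2(p) = 0.267998
H = 0.521761 + 0.527087 + 0.521761 + 0.267998 = 1.838607

H = 1.8386 bits/symbol


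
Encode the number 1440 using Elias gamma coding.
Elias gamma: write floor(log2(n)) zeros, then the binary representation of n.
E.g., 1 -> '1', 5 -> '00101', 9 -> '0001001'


num_bits = floor(log2(1440)) + 1 = 11
leading_zeros = num_bits - 1 = 10
binary(1440) = 10110100000

Elias gamma(1440) = '0000000000' + '10110100000' = 000000000010110100000 (21 bits)


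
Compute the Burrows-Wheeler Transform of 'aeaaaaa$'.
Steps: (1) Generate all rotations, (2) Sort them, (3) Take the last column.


Rotations (sorted):
  0: $aeaaaaa -> last char: a
  1: a$aeaaaa -> last char: a
  2: aa$aeaaa -> last char: a
  3: aaa$aeaa -> last char: a
  4: aaaa$aea -> last char: a
  5: aaaaa$ae -> last char: e
  6: aeaaaaa$ -> last char: $
  7: eaaaaa$a -> last char: a


BWT = aaaaae$a


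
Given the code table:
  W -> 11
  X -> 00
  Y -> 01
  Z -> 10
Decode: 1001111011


Decoding:
10 -> Z
01 -> Y
11 -> W
10 -> Z
11 -> W


Result: ZYWZW


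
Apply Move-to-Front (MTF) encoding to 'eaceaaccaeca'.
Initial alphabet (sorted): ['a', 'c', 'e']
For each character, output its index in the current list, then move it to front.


MTF encoding:
'e': index 2 in ['a', 'c', 'e'] -> ['e', 'a', 'c']
'a': index 1 in ['e', 'a', 'c'] -> ['a', 'e', 'c']
'c': index 2 in ['a', 'e', 'c'] -> ['c', 'a', 'e']
'e': index 2 in ['c', 'a', 'e'] -> ['e', 'c', 'a']
'a': index 2 in ['e', 'c', 'a'] -> ['a', 'e', 'c']
'a': index 0 in ['a', 'e', 'c'] -> ['a', 'e', 'c']
'c': index 2 in ['a', 'e', 'c'] -> ['c', 'a', 'e']
'c': index 0 in ['c', 'a', 'e'] -> ['c', 'a', 'e']
'a': index 1 in ['c', 'a', 'e'] -> ['a', 'c', 'e']
'e': index 2 in ['a', 'c', 'e'] -> ['e', 'a', 'c']
'c': index 2 in ['e', 'a', 'c'] -> ['c', 'e', 'a']
'a': index 2 in ['c', 'e', 'a'] -> ['a', 'c', 'e']


Output: [2, 1, 2, 2, 2, 0, 2, 0, 1, 2, 2, 2]


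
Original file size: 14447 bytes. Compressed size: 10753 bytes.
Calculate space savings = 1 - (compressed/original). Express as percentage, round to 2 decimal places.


ratio = compressed/original = 10753/14447 = 0.744307
savings = 1 - ratio = 1 - 0.744307 = 0.255693
as a percentage: 0.255693 * 100 = 25.57%

Space savings = 1 - 10753/14447 = 25.57%
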